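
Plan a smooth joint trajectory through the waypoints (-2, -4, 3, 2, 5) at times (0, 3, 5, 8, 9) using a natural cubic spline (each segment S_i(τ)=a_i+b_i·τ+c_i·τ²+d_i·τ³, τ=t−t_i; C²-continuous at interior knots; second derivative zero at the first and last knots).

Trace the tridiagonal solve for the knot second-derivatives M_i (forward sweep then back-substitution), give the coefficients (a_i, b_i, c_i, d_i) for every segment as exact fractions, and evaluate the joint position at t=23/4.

Δ: Δ0=-2/3, Δ1=7/2, Δ2=-1/3, Δ3=3
row 1: diag=10, rhs=25; c'=1/5, d'=5/2
row 2: denom=10−2·1/5=48/5; d'=(-23−2·5/2)/(48/5)=-35/12
row 3: denom=8−3·5/16=113/16; d'=(20−3·-35/12)/(113/16)=460/113
back: M3=460/113
back: M2=-35/12−5/16·460/113=-1420/339
back: M1=5/2−1/5·-1420/339=2263/678
M: M0=0, M1=2263/678, M2=-1420/339, M3=460/113, M4=0
seg 0: a=-2, c=M0/2=0, d=(M1−M0)/(6·3)=2263/12204, b=Δ0−h0·(2M0+M1)/6=-3167/1356
seg 1: a=-4, c=M1/2=2263/1356, d=(M2−M1)/(6·2)=-567/904, b=Δ1−h1·(2M1+M2)/6=1811/678
seg 2: a=3, c=M2/2=-710/339, d=(M3−M2)/(6·3)=1400/3051, b=Δ2−h2·(2M2+M3)/6=617/339
seg 3: a=2, c=M3/2=230/113, d=(M4−M3)/(6·1)=-230/339, b=Δ3−h3·(2M3+M4)/6=557/339
t_q=23/4 → seg 2, τ=3/4; S=3+617/339·τ+-710/339·τ²+1400/3051·τ³=382/113

  seg 0: a=-2 b=-3167/1356 c=0 d=2263/12204
  seg 1: a=-4 b=1811/678 c=2263/1356 d=-567/904
  seg 2: a=3 b=617/339 c=-710/339 d=1400/3051
  seg 3: a=2 b=557/339 c=230/113 d=-230/339
S(23/4) = 382/113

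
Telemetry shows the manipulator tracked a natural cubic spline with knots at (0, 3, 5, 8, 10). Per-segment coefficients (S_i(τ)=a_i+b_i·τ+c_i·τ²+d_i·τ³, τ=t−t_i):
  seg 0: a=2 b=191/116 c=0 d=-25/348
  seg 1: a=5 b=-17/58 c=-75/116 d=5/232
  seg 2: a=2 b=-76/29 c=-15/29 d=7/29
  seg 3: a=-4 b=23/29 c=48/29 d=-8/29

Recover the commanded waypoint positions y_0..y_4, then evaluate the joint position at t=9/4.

y_0=2 y_1=5 y_2=2 y_3=-4 y_4=2
S(9/4) = 36277/7424

y_0 = S_0(0) = a_0 = 2
y_1 = S_1(0) = a_1 = 5
y_2 = S_2(0) = a_2 = 2
y_3 = S_3(0) = a_3 = -4
y_4 = S_3(2) = 2
t_q=9/4 is in segment 0 (τ=9/4); S_0(τ)=36277/7424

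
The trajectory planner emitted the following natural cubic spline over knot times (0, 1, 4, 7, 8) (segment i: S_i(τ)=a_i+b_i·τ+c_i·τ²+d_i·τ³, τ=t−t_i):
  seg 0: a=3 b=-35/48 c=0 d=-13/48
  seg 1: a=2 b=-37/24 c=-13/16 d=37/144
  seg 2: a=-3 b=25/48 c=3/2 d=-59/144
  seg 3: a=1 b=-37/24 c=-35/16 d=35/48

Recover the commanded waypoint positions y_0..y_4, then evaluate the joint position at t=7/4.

y_0 = S_0(0) = a_0 = 3
y_1 = S_1(0) = a_1 = 2
y_2 = S_2(0) = a_2 = -3
y_3 = S_3(0) = a_3 = 1
y_4 = S_3(1) = -2
t_q=7/4 is in segment 1 (τ=3/4); S_1(τ)=507/1024

y_0=3 y_1=2 y_2=-3 y_3=1 y_4=-2
S(7/4) = 507/1024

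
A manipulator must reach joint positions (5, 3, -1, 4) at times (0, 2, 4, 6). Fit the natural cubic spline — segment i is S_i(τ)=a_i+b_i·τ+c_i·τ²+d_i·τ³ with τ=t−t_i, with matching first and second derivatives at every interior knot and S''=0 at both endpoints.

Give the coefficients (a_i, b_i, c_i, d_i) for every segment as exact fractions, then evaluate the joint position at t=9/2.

  seg 0: a=5 b=-13/30 c=0 d=-17/120
  seg 1: a=3 b=-32/15 c=-17/20 d=11/24
  seg 2: a=-1 b=-1/30 c=19/10 d=-19/60
S(9/2) = -93/160

Δ: Δ0=-1, Δ1=-2, Δ2=5/2
row 1: diag=8, rhs=-6; c'=1/4, d'=-3/4
row 2: denom=8−2·1/4=15/2; d'=(27−2·-3/4)/(15/2)=19/5
back: M2=19/5
back: M1=-3/4−1/4·19/5=-17/10
M: M0=0, M1=-17/10, M2=19/5, M3=0
seg 0: a=5, c=M0/2=0, d=(M1−M0)/(6·2)=-17/120, b=Δ0−h0·(2M0+M1)/6=-13/30
seg 1: a=3, c=M1/2=-17/20, d=(M2−M1)/(6·2)=11/24, b=Δ1−h1·(2M1+M2)/6=-32/15
seg 2: a=-1, c=M2/2=19/10, d=(M3−M2)/(6·2)=-19/60, b=Δ2−h2·(2M2+M3)/6=-1/30
t_q=9/2 → seg 2, τ=1/2; S=-1+-1/30·τ+19/10·τ²+-19/60·τ³=-93/160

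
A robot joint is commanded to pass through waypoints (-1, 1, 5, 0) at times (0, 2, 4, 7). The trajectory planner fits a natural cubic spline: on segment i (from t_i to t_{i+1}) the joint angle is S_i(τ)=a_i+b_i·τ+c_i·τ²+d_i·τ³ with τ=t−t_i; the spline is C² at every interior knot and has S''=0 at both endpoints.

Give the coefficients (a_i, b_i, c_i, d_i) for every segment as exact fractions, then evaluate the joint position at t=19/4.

  seg 0: a=-1 b=31/57 c=0 d=13/114
  seg 1: a=1 b=109/57 c=13/19 d=-73/228
  seg 2: a=5 b=46/57 c=-47/38 d=47/342
S(19/4) = 12081/2432

Δ: Δ0=1, Δ1=2, Δ2=-5/3
row 1: diag=8, rhs=6; c'=1/4, d'=3/4
row 2: denom=10−2·1/4=19/2; d'=(-22−2·3/4)/(19/2)=-47/19
back: M2=-47/19
back: M1=3/4−1/4·-47/19=26/19
M: M0=0, M1=26/19, M2=-47/19, M3=0
seg 0: a=-1, c=M0/2=0, d=(M1−M0)/(6·2)=13/114, b=Δ0−h0·(2M0+M1)/6=31/57
seg 1: a=1, c=M1/2=13/19, d=(M2−M1)/(6·2)=-73/228, b=Δ1−h1·(2M1+M2)/6=109/57
seg 2: a=5, c=M2/2=-47/38, d=(M3−M2)/(6·3)=47/342, b=Δ2−h2·(2M2+M3)/6=46/57
t_q=19/4 → seg 2, τ=3/4; S=5+46/57·τ+-47/38·τ²+47/342·τ³=12081/2432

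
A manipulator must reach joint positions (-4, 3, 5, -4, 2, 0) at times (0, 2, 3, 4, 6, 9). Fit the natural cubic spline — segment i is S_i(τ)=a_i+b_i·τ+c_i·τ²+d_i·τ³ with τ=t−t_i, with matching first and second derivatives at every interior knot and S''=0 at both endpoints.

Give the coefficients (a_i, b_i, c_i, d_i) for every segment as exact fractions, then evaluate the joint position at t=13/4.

Δ: Δ0=7/2, Δ1=2, Δ2=-9, Δ3=3, Δ4=-2/3
row 1: diag=6, rhs=-9; c'=1/6, d'=-3/2
row 2: denom=4−1·1/6=23/6; d'=(-66−1·-3/2)/(23/6)=-387/23
row 3: denom=6−1·6/23=132/23; d'=(72−1·-387/23)/(132/23)=681/44
row 4: denom=10−2·23/66=307/33; d'=(-22−2·681/44)/(307/33)=-3495/614
back: M4=-3495/614
back: M3=681/44−23/66·-3495/614=10721/614
back: M2=-387/23−6/23·10721/614=-6564/307
back: M1=-3/2−1/6·-6564/307=1267/614
M: M0=0, M1=1267/614, M2=-6564/307, M3=10721/614, M4=-3495/614, M5=0
seg 0: a=-4, c=M0/2=0, d=(M1−M0)/(6·2)=1267/7368, b=Δ0−h0·(2M0+M1)/6=2590/921
seg 1: a=3, c=M1/2=1267/1228, d=(M2−M1)/(6·1)=-14395/3684, b=Δ1−h1·(2M1+M2)/6=8981/1842
seg 2: a=5, c=M2/2=-3282/307, d=(M3−M2)/(6·1)=23849/3684, b=Δ2−h2·(2M2+M3)/6=-17621/3684
seg 3: a=-4, c=M3/2=10721/1228, d=(M4−M3)/(6·2)=-1777/921, b=Δ3−h3·(2M3+M4)/6=-12421/1842
seg 4: a=2, c=M4/2=-3495/1228, d=(M5−M4)/(6·3)=1165/3684, b=Δ4−h4·(2M4+M5)/6=9257/1842
t_q=13/4 → seg 2, τ=1/4; S=5+-17621/3684·τ+-3282/307·τ²+23849/3684·τ³=254419/78592

  seg 0: a=-4 b=2590/921 c=0 d=1267/7368
  seg 1: a=3 b=8981/1842 c=1267/1228 d=-14395/3684
  seg 2: a=5 b=-17621/3684 c=-3282/307 d=23849/3684
  seg 3: a=-4 b=-12421/1842 c=10721/1228 d=-1777/921
  seg 4: a=2 b=9257/1842 c=-3495/1228 d=1165/3684
S(13/4) = 254419/78592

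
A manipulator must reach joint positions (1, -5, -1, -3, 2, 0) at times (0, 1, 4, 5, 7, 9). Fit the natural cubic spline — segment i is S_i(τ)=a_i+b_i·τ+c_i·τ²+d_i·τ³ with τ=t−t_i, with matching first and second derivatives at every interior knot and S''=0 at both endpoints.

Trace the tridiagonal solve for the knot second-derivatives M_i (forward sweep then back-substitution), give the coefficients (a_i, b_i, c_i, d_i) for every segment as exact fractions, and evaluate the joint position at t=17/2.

  seg 0: a=1 b=-51683/7068 c=0 d=9275/7068
  seg 1: a=-5 b=-11929/3534 c=9275/2356 d=-1859/2356
  seg 2: a=-1 b=-7487/7068 c=-1864/589 d=15719/7068
  seg 3: a=-3 b=-2533/3534 c=8263/2356 d=-13421/14136
  seg 4: a=2 b=3391/1767 c=-2579/1178 d=2579/7068
S(17/2) = 22319/18848

Δ: Δ0=-6, Δ1=4/3, Δ2=-2, Δ3=5/2, Δ4=-1
row 1: diag=8, rhs=44; c'=3/8, d'=11/2
row 2: denom=8−3·3/8=55/8; d'=(-20−3·11/2)/(55/8)=-292/55
row 3: denom=6−1·8/55=322/55; d'=(27−1·-292/55)/(322/55)=1777/322
row 4: denom=8−2·55/161=1178/161; d'=(-21−2·1777/322)/(1178/161)=-2579/589
back: M4=-2579/589
back: M3=1777/322−55/161·-2579/589=8263/1178
back: M2=-292/55−8/55·8263/1178=-3728/589
back: M1=11/2−3/8·-3728/589=9275/1178
M: M0=0, M1=9275/1178, M2=-3728/589, M3=8263/1178, M4=-2579/589, M5=0
seg 0: a=1, c=M0/2=0, d=(M1−M0)/(6·1)=9275/7068, b=Δ0−h0·(2M0+M1)/6=-51683/7068
seg 1: a=-5, c=M1/2=9275/2356, d=(M2−M1)/(6·3)=-1859/2356, b=Δ1−h1·(2M1+M2)/6=-11929/3534
seg 2: a=-1, c=M2/2=-1864/589, d=(M3−M2)/(6·1)=15719/7068, b=Δ2−h2·(2M2+M3)/6=-7487/7068
seg 3: a=-3, c=M3/2=8263/2356, d=(M4−M3)/(6·2)=-13421/14136, b=Δ3−h3·(2M3+M4)/6=-2533/3534
seg 4: a=2, c=M4/2=-2579/1178, d=(M5−M4)/(6·2)=2579/7068, b=Δ4−h4·(2M4+M5)/6=3391/1767
t_q=17/2 → seg 4, τ=3/2; S=2+3391/1767·τ+-2579/1178·τ²+2579/7068·τ³=22319/18848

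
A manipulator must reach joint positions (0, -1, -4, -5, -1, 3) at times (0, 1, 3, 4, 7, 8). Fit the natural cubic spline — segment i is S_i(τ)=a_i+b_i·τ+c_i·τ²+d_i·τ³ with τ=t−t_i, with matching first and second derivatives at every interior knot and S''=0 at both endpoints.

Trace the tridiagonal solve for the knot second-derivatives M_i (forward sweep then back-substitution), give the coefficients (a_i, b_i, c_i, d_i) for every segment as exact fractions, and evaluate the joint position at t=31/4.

  seg 0: a=0 b=-569/642 c=0 d=-73/642
  seg 1: a=-1 b=-394/321 c=-73/214 d=263/2568
  seg 2: a=-4 b=-875/642 c=117/428 d=115/1284
  seg 3: a=-5 b=-703/1284 c=58/107 d=109/3852
  seg 4: a=-1 b=2227/642 c=341/428 d=-341/1284
S(31/4) = 53079/27392

Δ: Δ0=-1, Δ1=-3/2, Δ2=-1, Δ3=4/3, Δ4=4
row 1: diag=6, rhs=-3; c'=1/3, d'=-1/2
row 2: denom=6−2·1/3=16/3; d'=(3−2·-1/2)/(16/3)=3/4
row 3: denom=8−1·3/16=125/16; d'=(14−1·3/4)/(125/16)=212/125
row 4: denom=8−3·48/125=856/125; d'=(16−3·212/125)/(856/125)=341/214
back: M4=341/214
back: M3=212/125−48/125·341/214=116/107
back: M2=3/4−3/16·116/107=117/214
back: M1=-1/2−1/3·117/214=-73/107
M: M0=0, M1=-73/107, M2=117/214, M3=116/107, M4=341/214, M5=0
seg 0: a=0, c=M0/2=0, d=(M1−M0)/(6·1)=-73/642, b=Δ0−h0·(2M0+M1)/6=-569/642
seg 1: a=-1, c=M1/2=-73/214, d=(M2−M1)/(6·2)=263/2568, b=Δ1−h1·(2M1+M2)/6=-394/321
seg 2: a=-4, c=M2/2=117/428, d=(M3−M2)/(6·1)=115/1284, b=Δ2−h2·(2M2+M3)/6=-875/642
seg 3: a=-5, c=M3/2=58/107, d=(M4−M3)/(6·3)=109/3852, b=Δ3−h3·(2M3+M4)/6=-703/1284
seg 4: a=-1, c=M4/2=341/428, d=(M5−M4)/(6·1)=-341/1284, b=Δ4−h4·(2M4+M5)/6=2227/642
t_q=31/4 → seg 4, τ=3/4; S=-1+2227/642·τ+341/428·τ²+-341/1284·τ³=53079/27392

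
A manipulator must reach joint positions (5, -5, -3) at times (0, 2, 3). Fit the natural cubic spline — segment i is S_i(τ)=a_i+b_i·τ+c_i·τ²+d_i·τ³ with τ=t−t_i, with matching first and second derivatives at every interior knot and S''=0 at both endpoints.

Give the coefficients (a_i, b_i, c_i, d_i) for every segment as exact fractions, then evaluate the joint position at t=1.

Δ: Δ0=-5, Δ1=2
row 1: diag=6, rhs=42; c'=1/6, d'=7
back: M1=7
M: M0=0, M1=7, M2=0
seg 0: a=5, c=M0/2=0, d=(M1−M0)/(6·2)=7/12, b=Δ0−h0·(2M0+M1)/6=-22/3
seg 1: a=-5, c=M1/2=7/2, d=(M2−M1)/(6·1)=-7/6, b=Δ1−h1·(2M1+M2)/6=-1/3
t_q=1 → seg 0, τ=1; S=5+-22/3·τ+0·τ²+7/12·τ³=-7/4

  seg 0: a=5 b=-22/3 c=0 d=7/12
  seg 1: a=-5 b=-1/3 c=7/2 d=-7/6
S(1) = -7/4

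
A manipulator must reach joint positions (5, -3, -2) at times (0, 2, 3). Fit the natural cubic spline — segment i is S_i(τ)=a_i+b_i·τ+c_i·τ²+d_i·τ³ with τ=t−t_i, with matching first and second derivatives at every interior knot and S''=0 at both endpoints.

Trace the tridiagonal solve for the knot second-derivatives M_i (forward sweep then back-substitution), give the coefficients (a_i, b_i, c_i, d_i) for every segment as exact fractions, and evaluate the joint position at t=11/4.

  seg 0: a=5 b=-17/3 c=0 d=5/12
  seg 1: a=-3 b=-2/3 c=5/2 d=-5/6
S(11/4) = -313/128

Δ: Δ0=-4, Δ1=1
row 1: diag=6, rhs=30; c'=1/6, d'=5
back: M1=5
M: M0=0, M1=5, M2=0
seg 0: a=5, c=M0/2=0, d=(M1−M0)/(6·2)=5/12, b=Δ0−h0·(2M0+M1)/6=-17/3
seg 1: a=-3, c=M1/2=5/2, d=(M2−M1)/(6·1)=-5/6, b=Δ1−h1·(2M1+M2)/6=-2/3
t_q=11/4 → seg 1, τ=3/4; S=-3+-2/3·τ+5/2·τ²+-5/6·τ³=-313/128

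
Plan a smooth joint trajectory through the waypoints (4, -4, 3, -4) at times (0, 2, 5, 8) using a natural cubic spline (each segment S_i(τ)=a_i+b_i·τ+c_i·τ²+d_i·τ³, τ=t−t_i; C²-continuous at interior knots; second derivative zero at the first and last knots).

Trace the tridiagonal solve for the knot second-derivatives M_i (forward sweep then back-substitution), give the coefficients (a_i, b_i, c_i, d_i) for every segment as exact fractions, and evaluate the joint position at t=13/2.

Δ: Δ0=-4, Δ1=7/3, Δ2=-7/3
row 1: diag=10, rhs=38; c'=3/10, d'=19/5
row 2: denom=12−3·3/10=111/10; d'=(-28−3·19/5)/(111/10)=-394/111
back: M2=-394/111
back: M1=19/5−3/10·-394/111=180/37
M: M0=0, M1=180/37, M2=-394/111, M3=0
seg 0: a=4, c=M0/2=0, d=(M1−M0)/(6·2)=15/37, b=Δ0−h0·(2M0+M1)/6=-208/37
seg 1: a=-4, c=M1/2=90/37, d=(M2−M1)/(6·3)=-467/999, b=Δ1−h1·(2M1+M2)/6=-28/37
seg 2: a=3, c=M2/2=-197/111, d=(M3−M2)/(6·3)=197/999, b=Δ2−h2·(2M2+M3)/6=45/37
t_q=13/2 → seg 2, τ=3/2; S=3+45/37·τ+-197/111·τ²+197/999·τ³=443/296

  seg 0: a=4 b=-208/37 c=0 d=15/37
  seg 1: a=-4 b=-28/37 c=90/37 d=-467/999
  seg 2: a=3 b=45/37 c=-197/111 d=197/999
S(13/2) = 443/296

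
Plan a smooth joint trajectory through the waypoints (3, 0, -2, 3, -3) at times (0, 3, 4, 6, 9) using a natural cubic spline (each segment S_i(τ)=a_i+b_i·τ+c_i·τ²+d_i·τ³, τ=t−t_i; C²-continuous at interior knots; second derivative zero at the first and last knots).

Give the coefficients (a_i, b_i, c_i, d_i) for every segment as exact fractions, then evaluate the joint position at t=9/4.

Δ: Δ0=-1, Δ1=-2, Δ2=5/2, Δ3=-2
row 1: diag=8, rhs=-6; c'=1/8, d'=-3/4
row 2: denom=6−1·1/8=47/8; d'=(27−1·-3/4)/(47/8)=222/47
row 3: denom=10−2·16/47=438/47; d'=(-27−2·222/47)/(438/47)=-571/146
back: M3=-571/146
back: M2=222/47−16/47·-571/146=442/73
back: M1=-3/4−1/8·442/73=-110/73
M: M0=0, M1=-110/73, M2=442/73, M3=-571/146, M4=0
seg 0: a=3, c=M0/2=0, d=(M1−M0)/(6·3)=-55/657, b=Δ0−h0·(2M0+M1)/6=-18/73
seg 1: a=0, c=M1/2=-55/73, d=(M2−M1)/(6·1)=92/73, b=Δ1−h1·(2M1+M2)/6=-183/73
seg 2: a=-2, c=M2/2=221/73, d=(M3−M2)/(6·2)=-485/584, b=Δ2−h2·(2M2+M3)/6=-17/73
seg 3: a=3, c=M3/2=-571/292, d=(M4−M3)/(6·3)=571/2628, b=Δ3−h3·(2M3+M4)/6=279/146
t_q=9/4 → seg 0, τ=9/4; S=3+-18/73·τ+0·τ²+-55/657·τ³=6969/4672

  seg 0: a=3 b=-18/73 c=0 d=-55/657
  seg 1: a=0 b=-183/73 c=-55/73 d=92/73
  seg 2: a=-2 b=-17/73 c=221/73 d=-485/584
  seg 3: a=3 b=279/146 c=-571/292 d=571/2628
S(9/4) = 6969/4672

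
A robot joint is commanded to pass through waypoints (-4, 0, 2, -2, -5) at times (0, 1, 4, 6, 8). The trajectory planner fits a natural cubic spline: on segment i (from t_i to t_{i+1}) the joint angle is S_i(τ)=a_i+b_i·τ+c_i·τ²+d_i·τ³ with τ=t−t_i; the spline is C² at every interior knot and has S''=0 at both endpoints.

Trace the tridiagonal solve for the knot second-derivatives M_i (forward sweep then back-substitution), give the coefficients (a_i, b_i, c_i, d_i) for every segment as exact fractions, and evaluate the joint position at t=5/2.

Δ: Δ0=4, Δ1=2/3, Δ2=-2, Δ3=-3/2
row 1: diag=8, rhs=-20; c'=3/8, d'=-5/2
row 2: denom=10−3·3/8=71/8; d'=(-16−3·-5/2)/(71/8)=-68/71
row 3: denom=8−2·16/71=536/71; d'=(3−2·-68/71)/(536/71)=349/536
back: M3=349/536
back: M2=-68/71−16/71·349/536=-74/67
back: M1=-5/2−3/8·-74/67=-559/268
M: M0=0, M1=-559/268, M2=-74/67, M3=349/536, M4=0
seg 0: a=-4, c=M0/2=0, d=(M1−M0)/(6·1)=-559/1608, b=Δ0−h0·(2M0+M1)/6=6991/1608
seg 1: a=0, c=M1/2=-559/536, d=(M2−M1)/(6·3)=263/4824, b=Δ1−h1·(2M1+M2)/6=2657/804
seg 2: a=2, c=M2/2=-37/67, d=(M3−M2)/(6·2)=941/6432, b=Δ2−h2·(2M2+M3)/6=-2381/1608
seg 3: a=-2, c=M3/2=349/1072, d=(M4−M3)/(6·2)=-349/6432, b=Δ3−h3·(2M3+M4)/6=-1555/804
t_q=5/2 → seg 1, τ=3/2; S=0+2657/804·τ+-559/536·τ²+263/4824·τ³=11983/4288

  seg 0: a=-4 b=6991/1608 c=0 d=-559/1608
  seg 1: a=0 b=2657/804 c=-559/536 d=263/4824
  seg 2: a=2 b=-2381/1608 c=-37/67 d=941/6432
  seg 3: a=-2 b=-1555/804 c=349/1072 d=-349/6432
S(5/2) = 11983/4288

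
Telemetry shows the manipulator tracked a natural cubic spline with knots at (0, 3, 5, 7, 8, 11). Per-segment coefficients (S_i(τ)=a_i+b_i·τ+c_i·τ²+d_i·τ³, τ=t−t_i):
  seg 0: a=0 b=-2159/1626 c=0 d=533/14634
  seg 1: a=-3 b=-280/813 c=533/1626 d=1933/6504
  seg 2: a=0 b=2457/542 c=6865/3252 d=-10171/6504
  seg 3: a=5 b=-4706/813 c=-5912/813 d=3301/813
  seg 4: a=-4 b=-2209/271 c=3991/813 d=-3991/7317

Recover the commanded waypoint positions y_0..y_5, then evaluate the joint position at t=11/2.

y_0=0 y_1=-3 y_2=0 y_3=5 y_4=-4 y_5=1
S(11/2) = 45075/17344

y_0 = S_0(0) = a_0 = 0
y_1 = S_1(0) = a_1 = -3
y_2 = S_2(0) = a_2 = 0
y_3 = S_3(0) = a_3 = 5
y_4 = S_4(0) = a_4 = -4
y_5 = S_4(3) = 1
t_q=11/2 is in segment 2 (τ=1/2); S_2(τ)=45075/17344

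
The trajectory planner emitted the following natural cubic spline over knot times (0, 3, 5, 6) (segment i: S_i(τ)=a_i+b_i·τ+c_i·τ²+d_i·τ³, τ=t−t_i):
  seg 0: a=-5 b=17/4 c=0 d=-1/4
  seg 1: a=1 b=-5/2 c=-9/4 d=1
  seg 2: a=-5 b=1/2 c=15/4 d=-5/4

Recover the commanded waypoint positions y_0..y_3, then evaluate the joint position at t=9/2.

y_0 = S_0(0) = a_0 = -5
y_1 = S_1(0) = a_1 = 1
y_2 = S_2(0) = a_2 = -5
y_3 = S_2(1) = -2
t_q=9/2 is in segment 1 (τ=3/2); S_1(τ)=-71/16

y_0=-5 y_1=1 y_2=-5 y_3=-2
S(9/2) = -71/16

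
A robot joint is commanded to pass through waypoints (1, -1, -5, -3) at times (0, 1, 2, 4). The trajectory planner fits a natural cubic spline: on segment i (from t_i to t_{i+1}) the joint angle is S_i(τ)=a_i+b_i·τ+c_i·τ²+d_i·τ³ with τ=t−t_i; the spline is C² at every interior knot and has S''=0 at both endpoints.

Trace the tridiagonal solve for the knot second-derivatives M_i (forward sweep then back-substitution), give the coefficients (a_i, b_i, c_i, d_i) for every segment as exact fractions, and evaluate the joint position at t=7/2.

  seg 0: a=1 b=-29/23 c=0 d=-17/23
  seg 1: a=-1 b=-80/23 c=-51/23 d=39/23
  seg 2: a=-5 b=-65/23 c=66/23 d=-11/23
S(7/2) = -809/184

Δ: Δ0=-2, Δ1=-4, Δ2=1
row 1: diag=4, rhs=-12; c'=1/4, d'=-3
row 2: denom=6−1·1/4=23/4; d'=(30−1·-3)/(23/4)=132/23
back: M2=132/23
back: M1=-3−1/4·132/23=-102/23
M: M0=0, M1=-102/23, M2=132/23, M3=0
seg 0: a=1, c=M0/2=0, d=(M1−M0)/(6·1)=-17/23, b=Δ0−h0·(2M0+M1)/6=-29/23
seg 1: a=-1, c=M1/2=-51/23, d=(M2−M1)/(6·1)=39/23, b=Δ1−h1·(2M1+M2)/6=-80/23
seg 2: a=-5, c=M2/2=66/23, d=(M3−M2)/(6·2)=-11/23, b=Δ2−h2·(2M2+M3)/6=-65/23
t_q=7/2 → seg 2, τ=3/2; S=-5+-65/23·τ+66/23·τ²+-11/23·τ³=-809/184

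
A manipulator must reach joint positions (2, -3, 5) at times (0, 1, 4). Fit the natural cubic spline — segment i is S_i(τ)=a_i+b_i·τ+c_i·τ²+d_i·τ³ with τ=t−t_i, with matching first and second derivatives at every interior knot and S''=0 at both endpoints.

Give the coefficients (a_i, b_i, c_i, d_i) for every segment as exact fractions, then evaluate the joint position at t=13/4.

  seg 0: a=2 b=-143/24 c=0 d=23/24
  seg 1: a=-3 b=-37/12 c=23/8 d=-23/72
S(13/4) = 501/512

Δ: Δ0=-5, Δ1=8/3
row 1: diag=8, rhs=46; c'=3/8, d'=23/4
back: M1=23/4
M: M0=0, M1=23/4, M2=0
seg 0: a=2, c=M0/2=0, d=(M1−M0)/(6·1)=23/24, b=Δ0−h0·(2M0+M1)/6=-143/24
seg 1: a=-3, c=M1/2=23/8, d=(M2−M1)/(6·3)=-23/72, b=Δ1−h1·(2M1+M2)/6=-37/12
t_q=13/4 → seg 1, τ=9/4; S=-3+-37/12·τ+23/8·τ²+-23/72·τ³=501/512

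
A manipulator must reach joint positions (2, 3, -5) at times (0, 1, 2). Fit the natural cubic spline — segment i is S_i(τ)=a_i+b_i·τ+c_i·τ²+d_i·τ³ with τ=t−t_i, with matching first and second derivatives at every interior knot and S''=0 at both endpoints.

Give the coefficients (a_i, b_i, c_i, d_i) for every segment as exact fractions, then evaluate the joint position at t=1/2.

Δ: Δ0=1, Δ1=-8
row 1: diag=4, rhs=-54; c'=1/4, d'=-27/2
back: M1=-27/2
M: M0=0, M1=-27/2, M2=0
seg 0: a=2, c=M0/2=0, d=(M1−M0)/(6·1)=-9/4, b=Δ0−h0·(2M0+M1)/6=13/4
seg 1: a=3, c=M1/2=-27/4, d=(M2−M1)/(6·1)=9/4, b=Δ1−h1·(2M1+M2)/6=-7/2
t_q=1/2 → seg 0, τ=1/2; S=2+13/4·τ+0·τ²+-9/4·τ³=107/32

  seg 0: a=2 b=13/4 c=0 d=-9/4
  seg 1: a=3 b=-7/2 c=-27/4 d=9/4
S(1/2) = 107/32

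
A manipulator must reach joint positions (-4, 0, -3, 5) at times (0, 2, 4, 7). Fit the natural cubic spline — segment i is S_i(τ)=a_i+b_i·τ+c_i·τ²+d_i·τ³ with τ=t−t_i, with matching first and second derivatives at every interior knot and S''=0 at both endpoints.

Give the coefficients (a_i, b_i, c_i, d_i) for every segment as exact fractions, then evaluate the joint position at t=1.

  seg 0: a=-4 b=179/57 c=0 d=-65/228
  seg 1: a=0 b=-16/57 c=-65/38 d=251/456
  seg 2: a=-3 b=-59/114 c=121/76 d=-121/684
S(1) = -87/76

Δ: Δ0=2, Δ1=-3/2, Δ2=8/3
row 1: diag=8, rhs=-21; c'=1/4, d'=-21/8
row 2: denom=10−2·1/4=19/2; d'=(25−2·-21/8)/(19/2)=121/38
back: M2=121/38
back: M1=-21/8−1/4·121/38=-65/19
M: M0=0, M1=-65/19, M2=121/38, M3=0
seg 0: a=-4, c=M0/2=0, d=(M1−M0)/(6·2)=-65/228, b=Δ0−h0·(2M0+M1)/6=179/57
seg 1: a=0, c=M1/2=-65/38, d=(M2−M1)/(6·2)=251/456, b=Δ1−h1·(2M1+M2)/6=-16/57
seg 2: a=-3, c=M2/2=121/76, d=(M3−M2)/(6·3)=-121/684, b=Δ2−h2·(2M2+M3)/6=-59/114
t_q=1 → seg 0, τ=1; S=-4+179/57·τ+0·τ²+-65/228·τ³=-87/76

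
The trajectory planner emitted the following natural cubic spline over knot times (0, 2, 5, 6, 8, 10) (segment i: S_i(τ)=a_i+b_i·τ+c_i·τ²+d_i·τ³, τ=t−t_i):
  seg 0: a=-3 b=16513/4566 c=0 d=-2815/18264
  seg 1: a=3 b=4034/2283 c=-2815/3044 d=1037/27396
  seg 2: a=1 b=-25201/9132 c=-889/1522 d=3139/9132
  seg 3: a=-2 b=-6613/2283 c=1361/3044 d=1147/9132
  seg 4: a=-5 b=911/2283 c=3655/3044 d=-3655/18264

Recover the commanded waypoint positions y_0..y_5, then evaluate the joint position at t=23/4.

y_0=-3 y_1=3 y_2=1 y_3=-2 y_4=-5 y_5=-1
S(23/4) = -244157/194816

y_0 = S_0(0) = a_0 = -3
y_1 = S_1(0) = a_1 = 3
y_2 = S_2(0) = a_2 = 1
y_3 = S_3(0) = a_3 = -2
y_4 = S_4(0) = a_4 = -5
y_5 = S_4(2) = -1
t_q=23/4 is in segment 2 (τ=3/4); S_2(τ)=-244157/194816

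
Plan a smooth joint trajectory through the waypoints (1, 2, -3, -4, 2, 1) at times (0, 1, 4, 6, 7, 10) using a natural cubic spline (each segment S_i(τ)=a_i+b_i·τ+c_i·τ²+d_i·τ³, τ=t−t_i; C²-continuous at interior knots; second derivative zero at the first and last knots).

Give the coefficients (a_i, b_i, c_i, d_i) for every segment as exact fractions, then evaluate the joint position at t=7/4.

Δ: Δ0=1, Δ1=-5/3, Δ2=-1/2, Δ3=6, Δ4=-1/3
row 1: diag=8, rhs=-16; c'=3/8, d'=-2
row 2: denom=10−3·3/8=71/8; d'=(7−3·-2)/(71/8)=104/71
row 3: denom=6−2·16/71=394/71; d'=(39−2·104/71)/(394/71)=13/2
row 4: denom=8−1·71/394=3081/394; d'=(-38−1·13/2)/(3081/394)=-17533/3081
back: M4=-17533/3081
back: M3=13/2−71/394·-17533/3081=23186/3081
back: M2=104/71−16/71·23186/3081=-712/3081
back: M1=-2−3/8·-712/3081=-1965/1027
M: M0=0, M1=-1965/1027, M2=-712/3081, M3=23186/3081, M4=-17533/3081, M5=0
seg 0: a=1, c=M0/2=0, d=(M1−M0)/(6·1)=-655/2054, b=Δ0−h0·(2M0+M1)/6=2709/2054
seg 1: a=2, c=M1/2=-1965/2054, d=(M2−M1)/(6·3)=5183/55458, b=Δ1−h1·(2M1+M2)/6=372/1027
seg 2: a=-3, c=M2/2=-356/3081, d=(M3−M2)/(6·2)=3983/6162, b=Δ2−h2·(2M2+M3)/6=-451/158
seg 3: a=-4, c=M3/2=11593/3081, d=(M4−M3)/(6·1)=-13573/6162, b=Δ3−h3·(2M3+M4)/6=27359/6162
seg 4: a=2, c=M4/2=-17533/6162, d=(M5−M4)/(6·3)=17533/55458, b=Δ4−h4·(2M4+M5)/6=5502/1027
t_q=7/4 → seg 1, τ=3/4; S=2+372/1027·τ+-1965/2054·τ²+5183/55458·τ³=233067/131456

  seg 0: a=1 b=2709/2054 c=0 d=-655/2054
  seg 1: a=2 b=372/1027 c=-1965/2054 d=5183/55458
  seg 2: a=-3 b=-451/158 c=-356/3081 d=3983/6162
  seg 3: a=-4 b=27359/6162 c=11593/3081 d=-13573/6162
  seg 4: a=2 b=5502/1027 c=-17533/6162 d=17533/55458
S(7/4) = 233067/131456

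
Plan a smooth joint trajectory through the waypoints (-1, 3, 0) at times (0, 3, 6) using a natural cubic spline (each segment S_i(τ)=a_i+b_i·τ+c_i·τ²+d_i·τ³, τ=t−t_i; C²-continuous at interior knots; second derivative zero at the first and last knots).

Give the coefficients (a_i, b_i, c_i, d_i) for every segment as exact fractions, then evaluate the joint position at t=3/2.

  seg 0: a=-1 b=23/12 c=0 d=-7/108
  seg 1: a=3 b=1/6 c=-7/12 d=7/108
S(3/2) = 53/32

Δ: Δ0=4/3, Δ1=-1
row 1: diag=12, rhs=-14; c'=1/4, d'=-7/6
back: M1=-7/6
M: M0=0, M1=-7/6, M2=0
seg 0: a=-1, c=M0/2=0, d=(M1−M0)/(6·3)=-7/108, b=Δ0−h0·(2M0+M1)/6=23/12
seg 1: a=3, c=M1/2=-7/12, d=(M2−M1)/(6·3)=7/108, b=Δ1−h1·(2M1+M2)/6=1/6
t_q=3/2 → seg 0, τ=3/2; S=-1+23/12·τ+0·τ²+-7/108·τ³=53/32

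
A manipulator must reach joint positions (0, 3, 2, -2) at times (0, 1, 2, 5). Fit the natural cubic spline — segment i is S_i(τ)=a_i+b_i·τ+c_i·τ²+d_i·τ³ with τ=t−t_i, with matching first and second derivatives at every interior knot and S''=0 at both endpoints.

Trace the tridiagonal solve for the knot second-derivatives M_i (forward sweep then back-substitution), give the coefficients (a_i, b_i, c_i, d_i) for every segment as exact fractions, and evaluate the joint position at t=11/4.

Δ: Δ0=3, Δ1=-1, Δ2=-4/3
row 1: diag=4, rhs=-24; c'=1/4, d'=-6
row 2: denom=8−1·1/4=31/4; d'=(-2−1·-6)/(31/4)=16/31
back: M2=16/31
back: M1=-6−1/4·16/31=-190/31
M: M0=0, M1=-190/31, M2=16/31, M3=0
seg 0: a=0, c=M0/2=0, d=(M1−M0)/(6·1)=-95/93, b=Δ0−h0·(2M0+M1)/6=374/93
seg 1: a=3, c=M1/2=-95/31, d=(M2−M1)/(6·1)=103/93, b=Δ1−h1·(2M1+M2)/6=89/93
seg 2: a=2, c=M2/2=8/31, d=(M3−M2)/(6·3)=-8/279, b=Δ2−h2·(2M2+M3)/6=-172/93
t_q=11/4 → seg 2, τ=3/4; S=2+-172/93·τ+8/31·τ²+-8/279·τ³=185/248

  seg 0: a=0 b=374/93 c=0 d=-95/93
  seg 1: a=3 b=89/93 c=-95/31 d=103/93
  seg 2: a=2 b=-172/93 c=8/31 d=-8/279
S(11/4) = 185/248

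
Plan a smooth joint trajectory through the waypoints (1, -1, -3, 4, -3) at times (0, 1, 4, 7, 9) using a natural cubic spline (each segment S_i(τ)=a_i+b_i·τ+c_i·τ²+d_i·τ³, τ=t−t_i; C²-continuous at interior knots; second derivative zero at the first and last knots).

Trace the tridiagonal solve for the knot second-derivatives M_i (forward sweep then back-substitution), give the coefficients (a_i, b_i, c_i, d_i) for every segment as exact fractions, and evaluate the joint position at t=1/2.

  seg 0: a=1 b=-3203/1596 c=0 d=11/1596
  seg 1: a=-1 b=-1585/798 c=11/532 d=223/1596
  seg 2: a=-3 b=3049/1596 c=170/133 d=-605/1596
  seg 3: a=4 b=-523/798 c=-1135/532 d=1135/3192
S(1/2) = -11/4256

Δ: Δ0=-2, Δ1=-2/3, Δ2=7/3, Δ3=-7/2
row 1: diag=8, rhs=8; c'=3/8, d'=1
row 2: denom=12−3·3/8=87/8; d'=(18−3·1)/(87/8)=40/29
row 3: denom=10−3·8/29=266/29; d'=(-35−3·40/29)/(266/29)=-1135/266
back: M3=-1135/266
back: M2=40/29−8/29·-1135/266=340/133
back: M1=1−3/8·340/133=11/266
M: M0=0, M1=11/266, M2=340/133, M3=-1135/266, M4=0
seg 0: a=1, c=M0/2=0, d=(M1−M0)/(6·1)=11/1596, b=Δ0−h0·(2M0+M1)/6=-3203/1596
seg 1: a=-1, c=M1/2=11/532, d=(M2−M1)/(6·3)=223/1596, b=Δ1−h1·(2M1+M2)/6=-1585/798
seg 2: a=-3, c=M2/2=170/133, d=(M3−M2)/(6·3)=-605/1596, b=Δ2−h2·(2M2+M3)/6=3049/1596
seg 3: a=4, c=M3/2=-1135/532, d=(M4−M3)/(6·2)=1135/3192, b=Δ3−h3·(2M3+M4)/6=-523/798
t_q=1/2 → seg 0, τ=1/2; S=1+-3203/1596·τ+0·τ²+11/1596·τ³=-11/4256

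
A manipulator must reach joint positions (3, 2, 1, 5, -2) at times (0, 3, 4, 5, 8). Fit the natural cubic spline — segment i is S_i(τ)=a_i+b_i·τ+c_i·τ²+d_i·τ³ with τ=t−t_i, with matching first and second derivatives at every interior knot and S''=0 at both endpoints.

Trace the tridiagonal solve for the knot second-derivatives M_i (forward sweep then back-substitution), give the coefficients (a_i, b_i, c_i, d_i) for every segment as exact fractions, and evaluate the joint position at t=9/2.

  seg 0: a=3 b=121/240 c=0 d=-67/720
  seg 1: a=2 b=-241/120 c=-67/80 d=443/240
  seg 2: a=1 b=89/48 c=47/10 d=-613/240
  seg 3: a=5 b=431/120 c=-237/80 d=79/240
S(9/2) = 1781/640

Δ: Δ0=-1/3, Δ1=-1, Δ2=4, Δ3=-7/3
row 1: diag=8, rhs=-4; c'=1/8, d'=-1/2
row 2: denom=4−1·1/8=31/8; d'=(30−1·-1/2)/(31/8)=244/31
row 3: denom=8−1·8/31=240/31; d'=(-38−1·244/31)/(240/31)=-237/40
back: M3=-237/40
back: M2=244/31−8/31·-237/40=47/5
back: M1=-1/2−1/8·47/5=-67/40
M: M0=0, M1=-67/40, M2=47/5, M3=-237/40, M4=0
seg 0: a=3, c=M0/2=0, d=(M1−M0)/(6·3)=-67/720, b=Δ0−h0·(2M0+M1)/6=121/240
seg 1: a=2, c=M1/2=-67/80, d=(M2−M1)/(6·1)=443/240, b=Δ1−h1·(2M1+M2)/6=-241/120
seg 2: a=1, c=M2/2=47/10, d=(M3−M2)/(6·1)=-613/240, b=Δ2−h2·(2M2+M3)/6=89/48
seg 3: a=5, c=M3/2=-237/80, d=(M4−M3)/(6·3)=79/240, b=Δ3−h3·(2M3+M4)/6=431/120
t_q=9/2 → seg 2, τ=1/2; S=1+89/48·τ+47/10·τ²+-613/240·τ³=1781/640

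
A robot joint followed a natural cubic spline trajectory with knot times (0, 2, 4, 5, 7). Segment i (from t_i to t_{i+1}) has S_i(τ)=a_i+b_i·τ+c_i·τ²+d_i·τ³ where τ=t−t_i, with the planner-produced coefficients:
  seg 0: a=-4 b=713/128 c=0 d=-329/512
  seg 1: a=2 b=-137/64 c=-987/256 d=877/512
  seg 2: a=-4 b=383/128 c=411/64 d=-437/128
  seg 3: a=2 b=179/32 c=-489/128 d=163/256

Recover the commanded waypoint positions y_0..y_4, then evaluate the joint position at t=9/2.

y_0 = S_0(0) = a_0 = -4
y_1 = S_1(0) = a_1 = 2
y_2 = S_2(0) = a_2 = -4
y_3 = S_3(0) = a_3 = 2
y_4 = S_3(2) = 3
t_q=9/2 is in segment 2 (τ=1/2); S_2(τ)=-1357/1024

y_0=-4 y_1=2 y_2=-4 y_3=2 y_4=3
S(9/2) = -1357/1024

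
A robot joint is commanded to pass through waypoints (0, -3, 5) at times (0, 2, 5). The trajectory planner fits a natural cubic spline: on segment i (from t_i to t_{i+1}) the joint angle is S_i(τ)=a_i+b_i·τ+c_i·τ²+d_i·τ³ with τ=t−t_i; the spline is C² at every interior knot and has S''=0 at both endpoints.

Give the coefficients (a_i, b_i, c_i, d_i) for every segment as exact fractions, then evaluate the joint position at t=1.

Δ: Δ0=-3/2, Δ1=8/3
row 1: diag=10, rhs=25; c'=3/10, d'=5/2
back: M1=5/2
M: M0=0, M1=5/2, M2=0
seg 0: a=0, c=M0/2=0, d=(M1−M0)/(6·2)=5/24, b=Δ0−h0·(2M0+M1)/6=-7/3
seg 1: a=-3, c=M1/2=5/4, d=(M2−M1)/(6·3)=-5/36, b=Δ1−h1·(2M1+M2)/6=1/6
t_q=1 → seg 0, τ=1; S=0+-7/3·τ+0·τ²+5/24·τ³=-17/8

  seg 0: a=0 b=-7/3 c=0 d=5/24
  seg 1: a=-3 b=1/6 c=5/4 d=-5/36
S(1) = -17/8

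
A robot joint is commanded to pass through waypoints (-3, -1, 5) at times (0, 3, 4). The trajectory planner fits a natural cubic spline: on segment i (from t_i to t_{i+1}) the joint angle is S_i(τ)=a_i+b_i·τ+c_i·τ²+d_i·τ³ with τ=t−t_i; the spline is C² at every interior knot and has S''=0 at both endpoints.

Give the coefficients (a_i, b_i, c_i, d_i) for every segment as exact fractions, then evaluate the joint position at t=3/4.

  seg 0: a=-3 b=-4/3 c=0 d=2/9
  seg 1: a=-1 b=14/3 c=2 d=-2/3
S(3/4) = -125/32

Δ: Δ0=2/3, Δ1=6
row 1: diag=8, rhs=32; c'=1/8, d'=4
back: M1=4
M: M0=0, M1=4, M2=0
seg 0: a=-3, c=M0/2=0, d=(M1−M0)/(6·3)=2/9, b=Δ0−h0·(2M0+M1)/6=-4/3
seg 1: a=-1, c=M1/2=2, d=(M2−M1)/(6·1)=-2/3, b=Δ1−h1·(2M1+M2)/6=14/3
t_q=3/4 → seg 0, τ=3/4; S=-3+-4/3·τ+0·τ²+2/9·τ³=-125/32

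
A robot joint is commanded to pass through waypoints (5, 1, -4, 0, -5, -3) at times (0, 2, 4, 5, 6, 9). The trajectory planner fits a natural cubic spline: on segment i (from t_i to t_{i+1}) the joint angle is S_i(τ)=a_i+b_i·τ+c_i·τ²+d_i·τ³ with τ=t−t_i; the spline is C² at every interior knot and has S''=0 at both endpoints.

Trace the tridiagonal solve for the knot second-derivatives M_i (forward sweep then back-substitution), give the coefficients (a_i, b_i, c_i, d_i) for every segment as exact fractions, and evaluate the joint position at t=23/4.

Δ: Δ0=-2, Δ1=-5/2, Δ2=4, Δ3=-5, Δ4=2/3
row 1: diag=8, rhs=-3; c'=1/4, d'=-3/8
row 2: denom=6−2·1/4=11/2; d'=(39−2·-3/8)/(11/2)=159/22
row 3: denom=4−1·2/11=42/11; d'=(-54−1·159/22)/(42/11)=-449/28
row 4: denom=8−1·11/42=325/42; d'=(34−1·-449/28)/(325/42)=4203/650
back: M4=4203/650
back: M3=-449/28−11/42·4203/650=-5762/325
back: M2=159/22−2/11·-5762/325=6793/650
back: M1=-3/8−1/4·6793/650=-971/325
M: M0=0, M1=-971/325, M2=6793/650, M3=-5762/325, M4=4203/650, M5=0
seg 0: a=5, c=M0/2=0, d=(M1−M0)/(6·2)=-971/3900, b=Δ0−h0·(2M0+M1)/6=-979/975
seg 1: a=1, c=M1/2=-971/650, d=(M2−M1)/(6·2)=1747/1560, b=Δ1−h1·(2M1+M2)/6=-3892/975
seg 2: a=-4, c=M2/2=6793/1300, d=(M3−M2)/(6·1)=-1409/300, b=Δ2−h2·(2M2+M3)/6=6769/1950
seg 3: a=0, c=M3/2=-2881/325, d=(M4−M3)/(6·1)=15727/3900, b=Δ3−h3·(2M3+M4)/6=-131/780
seg 4: a=-5, c=M4/2=4203/1300, d=(M5−M4)/(6·3)=-467/1300, b=Δ4−h4·(2M4+M5)/6=-11309/1950
t_q=23/4 → seg 3, τ=3/4; S=0+-131/780·τ+-2881/325·τ²+15727/3900·τ³=-283801/83200

  seg 0: a=5 b=-979/975 c=0 d=-971/3900
  seg 1: a=1 b=-3892/975 c=-971/650 d=1747/1560
  seg 2: a=-4 b=6769/1950 c=6793/1300 d=-1409/300
  seg 3: a=0 b=-131/780 c=-2881/325 d=15727/3900
  seg 4: a=-5 b=-11309/1950 c=4203/1300 d=-467/1300
S(23/4) = -283801/83200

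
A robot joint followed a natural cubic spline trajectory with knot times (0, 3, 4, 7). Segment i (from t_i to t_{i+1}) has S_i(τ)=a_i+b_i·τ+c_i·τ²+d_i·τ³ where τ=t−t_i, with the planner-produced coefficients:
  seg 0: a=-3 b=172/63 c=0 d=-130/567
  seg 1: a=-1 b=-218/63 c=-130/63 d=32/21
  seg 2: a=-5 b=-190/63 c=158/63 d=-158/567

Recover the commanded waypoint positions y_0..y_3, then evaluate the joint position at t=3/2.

y_0 = S_0(0) = a_0 = -3
y_1 = S_1(0) = a_1 = -1
y_2 = S_2(0) = a_2 = -5
y_3 = S_2(3) = 1
t_q=3/2 is in segment 0 (τ=3/2); S_0(τ)=9/28

y_0=-3 y_1=-1 y_2=-5 y_3=1
S(3/2) = 9/28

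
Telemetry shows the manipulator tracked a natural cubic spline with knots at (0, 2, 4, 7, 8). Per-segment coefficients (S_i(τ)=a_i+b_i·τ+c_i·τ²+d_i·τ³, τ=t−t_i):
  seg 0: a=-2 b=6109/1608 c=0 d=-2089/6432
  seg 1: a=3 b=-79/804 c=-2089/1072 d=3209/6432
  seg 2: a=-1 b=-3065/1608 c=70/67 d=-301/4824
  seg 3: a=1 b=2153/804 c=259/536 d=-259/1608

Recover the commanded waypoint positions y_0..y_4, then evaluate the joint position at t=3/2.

y_0 = S_0(0) = a_0 = -2
y_1 = S_1(0) = a_1 = 3
y_2 = S_2(0) = a_2 = -1
y_3 = S_3(0) = a_3 = 1
y_4 = S_3(1) = 4
t_q=3/2 is in segment 0 (τ=3/2); S_0(τ)=44639/17152

y_0=-2 y_1=3 y_2=-1 y_3=1 y_4=4
S(3/2) = 44639/17152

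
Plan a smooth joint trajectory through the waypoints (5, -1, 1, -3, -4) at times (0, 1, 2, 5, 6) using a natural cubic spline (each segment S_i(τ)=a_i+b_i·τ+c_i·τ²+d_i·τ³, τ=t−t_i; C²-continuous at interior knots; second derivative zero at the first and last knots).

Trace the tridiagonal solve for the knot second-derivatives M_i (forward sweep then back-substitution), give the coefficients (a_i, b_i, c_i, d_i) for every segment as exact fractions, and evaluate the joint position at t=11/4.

  seg 0: a=5 b=-5219/636 c=0 d=1403/636
  seg 1: a=-1 b=-505/318 c=1403/212 d=-1927/636
  seg 2: a=1 b=1627/636 c=-131/53 d=83/212
  seg 3: a=-3 b=-541/318 c=223/212 d=-223/636
S(11/4) = 22977/13568

Δ: Δ0=-6, Δ1=2, Δ2=-4/3, Δ3=-1
row 1: diag=4, rhs=48; c'=1/4, d'=12
row 2: denom=8−1·1/4=31/4; d'=(-20−1·12)/(31/4)=-128/31
row 3: denom=8−3·12/31=212/31; d'=(2−3·-128/31)/(212/31)=223/106
back: M3=223/106
back: M2=-128/31−12/31·223/106=-262/53
back: M1=12−1/4·-262/53=1403/106
M: M0=0, M1=1403/106, M2=-262/53, M3=223/106, M4=0
seg 0: a=5, c=M0/2=0, d=(M1−M0)/(6·1)=1403/636, b=Δ0−h0·(2M0+M1)/6=-5219/636
seg 1: a=-1, c=M1/2=1403/212, d=(M2−M1)/(6·1)=-1927/636, b=Δ1−h1·(2M1+M2)/6=-505/318
seg 2: a=1, c=M2/2=-131/53, d=(M3−M2)/(6·3)=83/212, b=Δ2−h2·(2M2+M3)/6=1627/636
seg 3: a=-3, c=M3/2=223/212, d=(M4−M3)/(6·1)=-223/636, b=Δ3−h3·(2M3+M4)/6=-541/318
t_q=11/4 → seg 2, τ=3/4; S=1+1627/636·τ+-131/53·τ²+83/212·τ³=22977/13568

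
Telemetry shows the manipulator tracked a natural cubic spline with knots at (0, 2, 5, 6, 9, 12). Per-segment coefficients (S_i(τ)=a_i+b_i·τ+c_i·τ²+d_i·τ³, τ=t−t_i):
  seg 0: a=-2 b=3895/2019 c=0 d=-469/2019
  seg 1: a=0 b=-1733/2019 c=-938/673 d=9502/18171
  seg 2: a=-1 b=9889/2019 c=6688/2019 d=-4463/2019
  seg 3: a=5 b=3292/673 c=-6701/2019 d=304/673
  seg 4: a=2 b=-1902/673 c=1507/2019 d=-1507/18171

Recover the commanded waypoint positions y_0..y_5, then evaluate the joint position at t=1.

y_0=-2 y_1=0 y_2=-1 y_3=5 y_4=2 y_5=-2
S(1) = -204/673

y_0 = S_0(0) = a_0 = -2
y_1 = S_1(0) = a_1 = 0
y_2 = S_2(0) = a_2 = -1
y_3 = S_3(0) = a_3 = 5
y_4 = S_4(0) = a_4 = 2
y_5 = S_4(3) = -2
t_q=1 is in segment 0 (τ=1); S_0(τ)=-204/673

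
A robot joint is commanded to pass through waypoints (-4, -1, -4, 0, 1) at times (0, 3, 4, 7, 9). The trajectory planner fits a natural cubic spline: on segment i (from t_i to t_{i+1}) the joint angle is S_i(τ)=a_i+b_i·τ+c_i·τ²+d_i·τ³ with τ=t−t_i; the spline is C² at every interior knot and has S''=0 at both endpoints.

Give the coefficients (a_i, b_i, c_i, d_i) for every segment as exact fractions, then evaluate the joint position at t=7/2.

  seg 0: a=-4 b=3095/1116 c=0 d=-1979/10044
  seg 1: a=-1 b=-1421/558 c=-1979/1116 d=491/372
  seg 2: a=-4 b=-2381/1116 c=610/279 d=-3451/10044
  seg 3: a=0 b=953/558 c=-337/372 d=337/2232
S(7/2) = -22781/8928

Δ: Δ0=1, Δ1=-3, Δ2=4/3, Δ3=1/2
row 1: diag=8, rhs=-24; c'=1/8, d'=-3
row 2: denom=8−1·1/8=63/8; d'=(26−1·-3)/(63/8)=232/63
row 3: denom=10−3·8/21=62/7; d'=(-5−3·232/63)/(62/7)=-337/186
back: M3=-337/186
back: M2=232/63−8/21·-337/186=1220/279
back: M1=-3−1/8·1220/279=-1979/558
M: M0=0, M1=-1979/558, M2=1220/279, M3=-337/186, M4=0
seg 0: a=-4, c=M0/2=0, d=(M1−M0)/(6·3)=-1979/10044, b=Δ0−h0·(2M0+M1)/6=3095/1116
seg 1: a=-1, c=M1/2=-1979/1116, d=(M2−M1)/(6·1)=491/372, b=Δ1−h1·(2M1+M2)/6=-1421/558
seg 2: a=-4, c=M2/2=610/279, d=(M3−M2)/(6·3)=-3451/10044, b=Δ2−h2·(2M2+M3)/6=-2381/1116
seg 3: a=0, c=M3/2=-337/372, d=(M4−M3)/(6·2)=337/2232, b=Δ3−h3·(2M3+M4)/6=953/558
t_q=7/2 → seg 1, τ=1/2; S=-1+-1421/558·τ+-1979/1116·τ²+491/372·τ³=-22781/8928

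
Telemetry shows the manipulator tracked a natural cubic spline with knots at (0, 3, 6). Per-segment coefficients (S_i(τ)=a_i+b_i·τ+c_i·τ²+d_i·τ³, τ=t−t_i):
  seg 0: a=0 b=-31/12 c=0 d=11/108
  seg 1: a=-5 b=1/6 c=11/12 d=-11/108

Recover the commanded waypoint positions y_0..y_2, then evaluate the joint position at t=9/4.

y_0=0 y_1=-5 y_2=1
S(9/4) = -1191/256

y_0 = S_0(0) = a_0 = 0
y_1 = S_1(0) = a_1 = -5
y_2 = S_1(3) = 1
t_q=9/4 is in segment 0 (τ=9/4); S_0(τ)=-1191/256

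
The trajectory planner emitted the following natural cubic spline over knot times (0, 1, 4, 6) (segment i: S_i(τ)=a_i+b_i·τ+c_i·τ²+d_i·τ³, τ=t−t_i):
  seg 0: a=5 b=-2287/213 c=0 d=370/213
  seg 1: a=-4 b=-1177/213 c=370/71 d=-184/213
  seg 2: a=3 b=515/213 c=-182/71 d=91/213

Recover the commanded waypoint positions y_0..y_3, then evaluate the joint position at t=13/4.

y_0=5 y_1=-4 y_2=3 y_3=1
S(13/4) = 31/284

y_0 = S_0(0) = a_0 = 5
y_1 = S_1(0) = a_1 = -4
y_2 = S_2(0) = a_2 = 3
y_3 = S_2(2) = 1
t_q=13/4 is in segment 1 (τ=9/4); S_1(τ)=31/284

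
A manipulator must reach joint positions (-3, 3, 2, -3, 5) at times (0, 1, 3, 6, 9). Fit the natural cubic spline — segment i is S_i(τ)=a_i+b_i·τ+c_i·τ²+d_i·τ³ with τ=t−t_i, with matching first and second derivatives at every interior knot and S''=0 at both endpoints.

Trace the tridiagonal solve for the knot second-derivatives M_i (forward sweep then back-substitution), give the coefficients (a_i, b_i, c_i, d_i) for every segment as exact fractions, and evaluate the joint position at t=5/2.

  seg 0: a=-3 b=2917/412 c=0 d=-445/412
  seg 1: a=3 b=791/206 c=-1335/412 d=441/824
  seg 2: a=2 b=-278/103 c=-3/103 d=346/2781
  seg 3: a=-3 b=50/103 c=337/309 d=-337/2781
S(5/2) = 21591/6592

Δ: Δ0=6, Δ1=-1/2, Δ2=-5/3, Δ3=8/3
row 1: diag=6, rhs=-39; c'=1/3, d'=-13/2
row 2: denom=10−2·1/3=28/3; d'=(-7−2·-13/2)/(28/3)=9/14
row 3: denom=12−3·9/28=309/28; d'=(26−3·9/14)/(309/28)=674/309
back: M3=674/309
back: M2=9/14−9/28·674/309=-6/103
back: M1=-13/2−1/3·-6/103=-1335/206
M: M0=0, M1=-1335/206, M2=-6/103, M3=674/309, M4=0
seg 0: a=-3, c=M0/2=0, d=(M1−M0)/(6·1)=-445/412, b=Δ0−h0·(2M0+M1)/6=2917/412
seg 1: a=3, c=M1/2=-1335/412, d=(M2−M1)/(6·2)=441/824, b=Δ1−h1·(2M1+M2)/6=791/206
seg 2: a=2, c=M2/2=-3/103, d=(M3−M2)/(6·3)=346/2781, b=Δ2−h2·(2M2+M3)/6=-278/103
seg 3: a=-3, c=M3/2=337/309, d=(M4−M3)/(6·3)=-337/2781, b=Δ3−h3·(2M3+M4)/6=50/103
t_q=5/2 → seg 1, τ=3/2; S=3+791/206·τ+-1335/412·τ²+441/824·τ³=21591/6592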